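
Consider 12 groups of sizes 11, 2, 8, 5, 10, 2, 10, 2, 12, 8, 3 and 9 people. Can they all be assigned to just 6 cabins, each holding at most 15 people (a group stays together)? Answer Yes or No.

No

Total = 82 people; ⌈82/15⌉ = 6.
7 groups each exceed half the capacity and cannot share a cabin, forcing at least 7 cabins.
At least 7 cabins are required, but only 6 are allowed.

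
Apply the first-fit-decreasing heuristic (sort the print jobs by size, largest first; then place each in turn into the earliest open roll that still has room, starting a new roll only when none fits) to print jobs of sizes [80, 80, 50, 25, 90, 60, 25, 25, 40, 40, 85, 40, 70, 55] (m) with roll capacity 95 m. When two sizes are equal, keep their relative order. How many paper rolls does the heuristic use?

Sorted descending: 90, 85, 80, 80, 70, 60, 55, 50, 40, 40, 40, 25, 25, 25.
  90 → roll 1 (new)  [load 90/95]
  85 → roll 2 (new)  [load 85/95]
  80 → roll 3 (new)  [load 80/95]
  80 → roll 4 (new)  [load 80/95]
  70 → roll 5 (new)  [load 70/95]
  60 → roll 6 (new)  [load 60/95]
  55 → roll 7 (new)  [load 55/95]
  50 → roll 8 (new)  [load 50/95]
  40 → roll 7  [load 95/95]
  40 → roll 8  [load 90/95]
  40 → roll 9 (new)  [load 40/95]
  25 → roll 5  [load 95/95]
  25 → roll 6  [load 85/95]
  25 → roll 9  [load 65/95]
9 paper rolls opened.

9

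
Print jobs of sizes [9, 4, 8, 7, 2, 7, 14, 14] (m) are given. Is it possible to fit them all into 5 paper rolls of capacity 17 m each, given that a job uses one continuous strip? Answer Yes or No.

A valid assignment using 5 paper rolls:
  roll 1: 14 + 2 = 16
  roll 2: 14 = 14
  roll 3: 9 + 8 = 17
  roll 4: 7 + 7 = 14
  roll 5: 4 = 4
Every load is within 17 m, so 5 paper rolls suffice.

Yes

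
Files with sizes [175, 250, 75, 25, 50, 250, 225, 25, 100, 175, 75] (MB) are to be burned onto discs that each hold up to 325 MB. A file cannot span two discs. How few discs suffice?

Total = 250 + 250 + 225 + 175 + 175 + 100 + 75 + 75 + 50 + 25 + 25 = 1425 MB.
Lower bound: ⌈1425/325⌉ = 5 discs.
A packing using 5 discs:
  disc 1: 250 + 75 = 325
  disc 2: 250 + 75 = 325
  disc 3: 225 + 100 = 325
  disc 4: 175 + 50 + 25 + 25 = 275
  disc 5: 175 = 175
This matches the lower bound, so 5 is optimal.

5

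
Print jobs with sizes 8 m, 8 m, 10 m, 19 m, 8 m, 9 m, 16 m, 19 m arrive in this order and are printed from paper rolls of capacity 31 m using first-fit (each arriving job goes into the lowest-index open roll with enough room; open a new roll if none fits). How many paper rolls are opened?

  8 → roll 1 (new)  [load 8/31]
  8 → roll 1  [load 16/31]
  10 → roll 1  [load 26/31]
  19 → roll 2 (new)  [load 19/31]
  8 → roll 2  [load 27/31]
  9 → roll 3 (new)  [load 9/31]
  16 → roll 3  [load 25/31]
  19 → roll 4 (new)  [load 19/31]
4 paper rolls opened.

4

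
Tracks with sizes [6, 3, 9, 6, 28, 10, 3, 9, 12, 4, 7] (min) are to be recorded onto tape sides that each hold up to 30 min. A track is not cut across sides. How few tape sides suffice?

Total = 28 + 12 + 10 + 9 + 9 + 7 + 6 + 6 + 4 + 3 + 3 = 97 min.
Lower bound: ⌈97/30⌉ = 4 tape sides.
A packing using 4 tape sides:
  side 1: 28 = 28
  side 2: 12 + 10 + 7 = 29
  side 3: 9 + 9 + 6 + 6 = 30
  side 4: 4 + 3 + 3 = 10
This matches the lower bound, so 4 is optimal.

4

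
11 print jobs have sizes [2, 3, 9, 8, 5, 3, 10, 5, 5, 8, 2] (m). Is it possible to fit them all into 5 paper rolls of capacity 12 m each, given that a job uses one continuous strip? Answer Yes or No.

Total = 60 m; ⌈60/12⌉ = 5.
The bound of 5 does not rule out 5, but exhaustive search shows no assignment into 5 paper rolls of capacity 12 m exists — the minimum is 6.

No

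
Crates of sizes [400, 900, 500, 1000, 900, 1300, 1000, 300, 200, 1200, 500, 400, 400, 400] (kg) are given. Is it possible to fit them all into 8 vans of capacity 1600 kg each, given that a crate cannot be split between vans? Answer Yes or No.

A valid assignment using 7 vans:
  van 1: 1300 + 300 = 1600
  van 2: 1200 + 400 = 1600
  van 3: 1000 + 500 = 1500
  van 4: 1000 + 500 = 1500
  van 5: 900 + 400 + 200 = 1500
  van 6: 900 + 400 = 1300
  van 7: 400 = 400
That uses only 7 ≤ 8, so 8 vans are enough.

Yes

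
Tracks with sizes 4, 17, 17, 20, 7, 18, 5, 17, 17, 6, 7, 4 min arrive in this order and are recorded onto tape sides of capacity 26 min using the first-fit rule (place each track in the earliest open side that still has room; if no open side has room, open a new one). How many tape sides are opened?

  4 → side 1 (new)  [load 4/26]
  17 → side 1  [load 21/26]
  17 → side 2 (new)  [load 17/26]
  20 → side 3 (new)  [load 20/26]
  7 → side 2  [load 24/26]
  18 → side 4 (new)  [load 18/26]
  5 → side 1  [load 26/26]
  17 → side 5 (new)  [load 17/26]
  17 → side 6 (new)  [load 17/26]
  6 → side 3  [load 26/26]
  7 → side 4  [load 25/26]
  4 → side 5  [load 21/26]
6 tape sides opened.

6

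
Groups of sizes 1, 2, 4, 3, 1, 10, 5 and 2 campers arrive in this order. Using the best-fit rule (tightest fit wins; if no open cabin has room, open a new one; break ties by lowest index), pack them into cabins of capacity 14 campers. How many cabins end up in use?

3

  1 → cabin 1 (new)  [load 1/14]
  2 → cabin 1  [load 3/14]
  4 → cabin 1  [load 7/14]
  3 → cabin 1  [load 10/14]
  1 → cabin 1  [load 11/14]
  10 → cabin 2 (new)  [load 10/14]
  5 → cabin 3 (new)  [load 5/14]
  2 → cabin 1  [load 13/14]
3 cabins opened.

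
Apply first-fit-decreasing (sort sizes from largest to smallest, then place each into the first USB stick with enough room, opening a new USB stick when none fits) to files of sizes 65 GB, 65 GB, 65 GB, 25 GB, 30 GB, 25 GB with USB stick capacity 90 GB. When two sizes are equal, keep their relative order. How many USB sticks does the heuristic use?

Sorted descending: 65, 65, 65, 30, 25, 25.
  65 → USB stick 1 (new)  [load 65/90]
  65 → USB stick 2 (new)  [load 65/90]
  65 → USB stick 3 (new)  [load 65/90]
  30 → USB stick 4 (new)  [load 30/90]
  25 → USB stick 1  [load 90/90]
  25 → USB stick 2  [load 90/90]
4 USB sticks opened.

4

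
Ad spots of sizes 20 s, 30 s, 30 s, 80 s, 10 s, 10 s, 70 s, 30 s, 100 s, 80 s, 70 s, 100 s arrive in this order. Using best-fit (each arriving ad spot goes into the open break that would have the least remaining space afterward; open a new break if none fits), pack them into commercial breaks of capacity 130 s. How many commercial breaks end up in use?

7

  20 → break 1 (new)  [load 20/130]
  30 → break 1  [load 50/130]
  30 → break 1  [load 80/130]
  80 → break 2 (new)  [load 80/130]
  10 → break 1  [load 90/130]
  10 → break 1  [load 100/130]
  70 → break 3 (new)  [load 70/130]
  30 → break 1  [load 130/130]
  100 → break 4 (new)  [load 100/130]
  80 → break 5 (new)  [load 80/130]
  70 → break 6 (new)  [load 70/130]
  100 → break 7 (new)  [load 100/130]
7 commercial breaks opened.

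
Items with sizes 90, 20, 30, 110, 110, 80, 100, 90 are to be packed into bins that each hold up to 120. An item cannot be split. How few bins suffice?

6

Total = 110 + 110 + 100 + 90 + 90 + 80 + 30 + 20 = 630.
Lower bound: ⌈630/120⌉ = 6 bins.
A packing using 6 bins:
  bin 1: 110 = 110
  bin 2: 110 = 110
  bin 3: 100 + 20 = 120
  bin 4: 90 + 30 = 120
  bin 5: 90 = 90
  bin 6: 80 = 80
This matches the lower bound, so 6 is optimal.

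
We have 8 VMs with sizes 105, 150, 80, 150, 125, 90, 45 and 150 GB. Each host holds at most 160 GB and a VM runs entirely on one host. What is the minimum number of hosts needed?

Total = 150 + 150 + 150 + 125 + 105 + 90 + 80 + 45 = 895 GB.
Lower bound: ⌈895/160⌉ = 6 hosts.
A packing using 7 hosts:
  host 1: 150 = 150
  host 2: 150 = 150
  host 3: 150 = 150
  host 4: 125 = 125
  host 5: 105 + 45 = 150
  host 6: 90 = 90
  host 7: 80 = 80
No arrangement into 6 hosts stays within capacity, so 7 is optimal.

7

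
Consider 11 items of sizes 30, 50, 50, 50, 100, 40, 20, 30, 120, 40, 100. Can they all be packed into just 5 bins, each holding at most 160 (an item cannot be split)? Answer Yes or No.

Yes

A valid assignment using 4 bins:
  bin 1: 120 + 40 = 160
  bin 2: 100 + 50 = 150
  bin 3: 100 + 40 + 20 = 160
  bin 4: 50 + 50 + 30 + 30 = 160
That uses only 4 ≤ 5, so 5 bins are enough.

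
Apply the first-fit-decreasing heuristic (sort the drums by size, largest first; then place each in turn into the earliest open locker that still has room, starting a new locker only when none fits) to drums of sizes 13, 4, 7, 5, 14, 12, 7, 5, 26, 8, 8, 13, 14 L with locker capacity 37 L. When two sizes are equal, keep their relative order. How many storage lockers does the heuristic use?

Sorted descending: 26, 14, 14, 13, 13, 12, 8, 8, 7, 7, 5, 5, 4.
  26 → locker 1 (new)  [load 26/37]
  14 → locker 2 (new)  [load 14/37]
  14 → locker 2  [load 28/37]
  13 → locker 3 (new)  [load 13/37]
  13 → locker 3  [load 26/37]
  12 → locker 4 (new)  [load 12/37]
  8 → locker 1  [load 34/37]
  8 → locker 2  [load 36/37]
  7 → locker 3  [load 33/37]
  7 → locker 4  [load 19/37]
  5 → locker 4  [load 24/37]
  5 → locker 4  [load 29/37]
  4 → locker 3  [load 37/37]
4 storage lockers opened.

4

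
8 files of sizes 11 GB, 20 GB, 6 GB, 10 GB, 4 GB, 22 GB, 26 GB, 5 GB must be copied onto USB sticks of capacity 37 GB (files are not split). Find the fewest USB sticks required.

3

Total = 26 + 22 + 20 + 11 + 10 + 6 + 5 + 4 = 104 GB.
Lower bound: ⌈104/37⌉ = 3 USB sticks.
A packing using 3 USB sticks:
  USB stick 1: 26 + 11 = 37
  USB stick 2: 22 + 10 + 5 = 37
  USB stick 3: 20 + 6 + 4 = 30
This matches the lower bound, so 3 is optimal.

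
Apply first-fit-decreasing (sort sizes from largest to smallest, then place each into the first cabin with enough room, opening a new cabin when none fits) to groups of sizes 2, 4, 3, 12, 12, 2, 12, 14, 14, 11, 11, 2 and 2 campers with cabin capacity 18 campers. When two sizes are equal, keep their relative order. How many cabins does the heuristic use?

7

Sorted descending: 14, 14, 12, 12, 12, 11, 11, 4, 3, 2, 2, 2, 2.
  14 → cabin 1 (new)  [load 14/18]
  14 → cabin 2 (new)  [load 14/18]
  12 → cabin 3 (new)  [load 12/18]
  12 → cabin 4 (new)  [load 12/18]
  12 → cabin 5 (new)  [load 12/18]
  11 → cabin 6 (new)  [load 11/18]
  11 → cabin 7 (new)  [load 11/18]
  4 → cabin 1  [load 18/18]
  3 → cabin 2  [load 17/18]
  2 → cabin 3  [load 14/18]
  2 → cabin 3  [load 16/18]
  2 → cabin 3  [load 18/18]
  2 → cabin 4  [load 14/18]
7 cabins opened.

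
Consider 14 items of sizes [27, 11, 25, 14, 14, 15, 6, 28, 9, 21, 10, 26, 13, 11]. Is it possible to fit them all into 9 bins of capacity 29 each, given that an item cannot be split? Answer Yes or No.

A valid assignment using 9 bins:
  bin 1: 28 = 28
  bin 2: 27 = 27
  bin 3: 26 = 26
  bin 4: 25 = 25
  bin 5: 21 + 6 = 27
  bin 6: 15 + 14 = 29
  bin 7: 14 + 13 = 27
  bin 8: 11 + 11 = 22
  bin 9: 10 + 9 = 19
Every load is within 29, so 9 bins suffice.

Yes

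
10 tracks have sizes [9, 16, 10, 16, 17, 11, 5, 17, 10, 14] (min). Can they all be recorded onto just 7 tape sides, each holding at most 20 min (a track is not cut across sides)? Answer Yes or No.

A valid assignment using 7 tape sides:
  side 1: 17 = 17
  side 2: 17 = 17
  side 3: 16 = 16
  side 4: 16 = 16
  side 5: 14 + 5 = 19
  side 6: 11 + 9 = 20
  side 7: 10 + 10 = 20
Every load is within 20 min, so 7 tape sides suffice.

Yes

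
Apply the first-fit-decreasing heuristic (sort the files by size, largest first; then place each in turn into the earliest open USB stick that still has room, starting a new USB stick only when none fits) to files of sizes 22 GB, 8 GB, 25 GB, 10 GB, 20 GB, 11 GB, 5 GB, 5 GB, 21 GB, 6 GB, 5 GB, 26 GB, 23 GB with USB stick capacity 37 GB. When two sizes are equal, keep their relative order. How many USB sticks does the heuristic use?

Sorted descending: 26, 25, 23, 22, 21, 20, 11, 10, 8, 6, 5, 5, 5.
  26 → USB stick 1 (new)  [load 26/37]
  25 → USB stick 2 (new)  [load 25/37]
  23 → USB stick 3 (new)  [load 23/37]
  22 → USB stick 4 (new)  [load 22/37]
  21 → USB stick 5 (new)  [load 21/37]
  20 → USB stick 6 (new)  [load 20/37]
  11 → USB stick 1  [load 37/37]
  10 → USB stick 2  [load 35/37]
  8 → USB stick 3  [load 31/37]
  6 → USB stick 3  [load 37/37]
  5 → USB stick 4  [load 27/37]
  5 → USB stick 4  [load 32/37]
  5 → USB stick 4  [load 37/37]
6 USB sticks opened.

6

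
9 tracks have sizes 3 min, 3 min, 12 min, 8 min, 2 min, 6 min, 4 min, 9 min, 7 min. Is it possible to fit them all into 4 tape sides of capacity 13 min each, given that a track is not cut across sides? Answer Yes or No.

No

Total = 54 min; ⌈54/13⌉ = 5.
At least 5 tape sides are required, but only 4 are allowed.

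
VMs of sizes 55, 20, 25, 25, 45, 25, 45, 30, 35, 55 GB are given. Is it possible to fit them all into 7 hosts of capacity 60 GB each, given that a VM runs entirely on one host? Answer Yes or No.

A valid assignment using 7 hosts:
  host 1: 55 = 55
  host 2: 55 = 55
  host 3: 45 = 45
  host 4: 45 = 45
  host 5: 35 + 25 = 60
  host 6: 30 + 25 = 55
  host 7: 25 + 20 = 45
Every load is within 60 GB, so 7 hosts suffice.

Yes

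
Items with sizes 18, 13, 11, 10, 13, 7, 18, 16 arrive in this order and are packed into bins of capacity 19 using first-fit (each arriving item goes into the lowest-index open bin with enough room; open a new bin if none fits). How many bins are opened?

7

  18 → bin 1 (new)  [load 18/19]
  13 → bin 2 (new)  [load 13/19]
  11 → bin 3 (new)  [load 11/19]
  10 → bin 4 (new)  [load 10/19]
  13 → bin 5 (new)  [load 13/19]
  7 → bin 3  [load 18/19]
  18 → bin 6 (new)  [load 18/19]
  16 → bin 7 (new)  [load 16/19]
7 bins opened.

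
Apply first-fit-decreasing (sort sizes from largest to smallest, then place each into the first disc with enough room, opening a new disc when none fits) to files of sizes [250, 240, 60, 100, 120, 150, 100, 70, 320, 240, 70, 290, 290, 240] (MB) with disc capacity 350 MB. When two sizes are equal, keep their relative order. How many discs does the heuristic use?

Sorted descending: 320, 290, 290, 250, 240, 240, 240, 150, 120, 100, 100, 70, 70, 60.
  320 → disc 1 (new)  [load 320/350]
  290 → disc 2 (new)  [load 290/350]
  290 → disc 3 (new)  [load 290/350]
  250 → disc 4 (new)  [load 250/350]
  240 → disc 5 (new)  [load 240/350]
  240 → disc 6 (new)  [load 240/350]
  240 → disc 7 (new)  [load 240/350]
  150 → disc 8 (new)  [load 150/350]
  120 → disc 8  [load 270/350]
  100 → disc 4  [load 350/350]
  100 → disc 5  [load 340/350]
  70 → disc 6  [load 310/350]
  70 → disc 7  [load 310/350]
  60 → disc 2  [load 350/350]
8 discs opened.

8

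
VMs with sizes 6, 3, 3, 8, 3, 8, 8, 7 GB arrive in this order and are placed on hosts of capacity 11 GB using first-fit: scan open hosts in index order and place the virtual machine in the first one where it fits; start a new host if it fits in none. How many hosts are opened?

  6 → host 1 (new)  [load 6/11]
  3 → host 1  [load 9/11]
  3 → host 2 (new)  [load 3/11]
  8 → host 2  [load 11/11]
  3 → host 3 (new)  [load 3/11]
  8 → host 3  [load 11/11]
  8 → host 4 (new)  [load 8/11]
  7 → host 5 (new)  [load 7/11]
5 hosts opened.

5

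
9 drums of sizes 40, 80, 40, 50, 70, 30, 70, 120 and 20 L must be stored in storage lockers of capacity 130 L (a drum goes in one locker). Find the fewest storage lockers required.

Total = 120 + 80 + 70 + 70 + 50 + 40 + 40 + 30 + 20 = 520 L.
Lower bound: ⌈520/130⌉ = 4 storage lockers.
A packing using 5 storage lockers:
  locker 1: 120 = 120
  locker 2: 80 + 50 = 130
  locker 3: 70 + 40 + 20 = 130
  locker 4: 70 + 40 = 110
  locker 5: 30 = 30
No arrangement into 4 storage lockers stays within capacity, so 5 is optimal.

5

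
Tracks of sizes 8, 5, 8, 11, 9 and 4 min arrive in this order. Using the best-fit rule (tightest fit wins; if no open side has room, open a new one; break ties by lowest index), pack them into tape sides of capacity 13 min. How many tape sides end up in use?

  8 → side 1 (new)  [load 8/13]
  5 → side 1  [load 13/13]
  8 → side 2 (new)  [load 8/13]
  11 → side 3 (new)  [load 11/13]
  9 → side 4 (new)  [load 9/13]
  4 → side 4  [load 13/13]
4 tape sides opened.

4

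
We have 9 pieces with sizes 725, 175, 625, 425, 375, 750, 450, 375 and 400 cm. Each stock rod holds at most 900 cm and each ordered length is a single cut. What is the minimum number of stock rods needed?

6

Total = 750 + 725 + 625 + 450 + 425 + 400 + 375 + 375 + 175 = 4300 cm.
Lower bound: ⌈4300/900⌉ = 5 stock rods.
A packing using 6 stock rods:
  stock rod 1: 750 = 750
  stock rod 2: 725 + 175 = 900
  stock rod 3: 625 = 625
  stock rod 4: 450 + 425 = 875
  stock rod 5: 400 + 375 = 775
  stock rod 6: 375 = 375
No arrangement into 5 stock rods stays within capacity, so 6 is optimal.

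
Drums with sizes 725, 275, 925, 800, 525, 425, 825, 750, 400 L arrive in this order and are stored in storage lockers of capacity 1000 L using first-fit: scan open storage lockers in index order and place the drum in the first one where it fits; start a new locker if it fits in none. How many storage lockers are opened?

7

  725 → locker 1 (new)  [load 725/1000]
  275 → locker 1  [load 1000/1000]
  925 → locker 2 (new)  [load 925/1000]
  800 → locker 3 (new)  [load 800/1000]
  525 → locker 4 (new)  [load 525/1000]
  425 → locker 4  [load 950/1000]
  825 → locker 5 (new)  [load 825/1000]
  750 → locker 6 (new)  [load 750/1000]
  400 → locker 7 (new)  [load 400/1000]
7 storage lockers opened.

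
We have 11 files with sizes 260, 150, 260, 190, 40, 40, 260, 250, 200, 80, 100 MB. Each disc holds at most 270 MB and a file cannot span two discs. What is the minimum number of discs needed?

8

Total = 260 + 260 + 260 + 250 + 200 + 190 + 150 + 100 + 80 + 40 + 40 = 1830 MB.
Lower bound: ⌈1830/270⌉ = 7 discs.
A packing using 8 discs:
  disc 1: 260 = 260
  disc 2: 260 = 260
  disc 3: 260 = 260
  disc 4: 250 = 250
  disc 5: 200 + 40 = 240
  disc 6: 190 + 80 = 270
  disc 7: 150 + 100 = 250
  disc 8: 40 = 40
No arrangement into 7 discs stays within capacity, so 8 is optimal.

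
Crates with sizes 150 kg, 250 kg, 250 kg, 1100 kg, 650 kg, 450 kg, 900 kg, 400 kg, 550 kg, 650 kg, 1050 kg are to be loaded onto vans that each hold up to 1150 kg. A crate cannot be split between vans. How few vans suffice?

Total = 1100 + 1050 + 900 + 650 + 650 + 550 + 450 + 400 + 250 + 250 + 150 = 6400 kg.
Lower bound: ⌈6400/1150⌉ = 6 vans.
A packing using 6 vans:
  van 1: 1100 = 1100
  van 2: 1050 = 1050
  van 3: 900 + 250 = 1150
  van 4: 650 + 450 = 1100
  van 5: 650 + 400 = 1050
  van 6: 550 + 250 + 150 = 950
This matches the lower bound, so 6 is optimal.

6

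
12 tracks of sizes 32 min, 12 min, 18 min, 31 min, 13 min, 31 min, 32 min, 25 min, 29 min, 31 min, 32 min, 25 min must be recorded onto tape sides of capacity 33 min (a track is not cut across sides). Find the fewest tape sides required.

Total = 32 + 32 + 32 + 31 + 31 + 31 + 29 + 25 + 25 + 18 + 13 + 12 = 311 min.
Lower bound: ⌈311/33⌉ = 10 tape sides.
A packing using 11 tape sides:
  side 1: 32 = 32
  side 2: 32 = 32
  side 3: 32 = 32
  side 4: 31 = 31
  side 5: 31 = 31
  side 6: 31 = 31
  side 7: 29 = 29
  side 8: 25 = 25
  side 9: 25 = 25
  side 10: 18 + 13 = 31
  side 11: 12 = 12
No arrangement into 10 tape sides stays within capacity, so 11 is optimal.

11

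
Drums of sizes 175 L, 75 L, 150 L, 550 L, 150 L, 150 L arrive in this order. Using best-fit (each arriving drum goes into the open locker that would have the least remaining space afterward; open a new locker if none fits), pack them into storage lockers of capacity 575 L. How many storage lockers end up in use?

  175 → locker 1 (new)  [load 175/575]
  75 → locker 1  [load 250/575]
  150 → locker 1  [load 400/575]
  550 → locker 2 (new)  [load 550/575]
  150 → locker 1  [load 550/575]
  150 → locker 3 (new)  [load 150/575]
3 storage lockers opened.

3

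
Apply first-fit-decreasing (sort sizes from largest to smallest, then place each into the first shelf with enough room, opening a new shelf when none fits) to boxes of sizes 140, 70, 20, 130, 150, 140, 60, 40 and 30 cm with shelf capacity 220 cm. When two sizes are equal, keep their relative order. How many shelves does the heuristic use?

Sorted descending: 150, 140, 140, 130, 70, 60, 40, 30, 20.
  150 → shelf 1 (new)  [load 150/220]
  140 → shelf 2 (new)  [load 140/220]
  140 → shelf 3 (new)  [load 140/220]
  130 → shelf 4 (new)  [load 130/220]
  70 → shelf 1  [load 220/220]
  60 → shelf 2  [load 200/220]
  40 → shelf 3  [load 180/220]
  30 → shelf 3  [load 210/220]
  20 → shelf 2  [load 220/220]
4 shelves opened.

4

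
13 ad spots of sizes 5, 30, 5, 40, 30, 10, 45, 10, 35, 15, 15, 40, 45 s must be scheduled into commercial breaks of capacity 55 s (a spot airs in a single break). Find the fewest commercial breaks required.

Total = 45 + 45 + 40 + 40 + 35 + 30 + 30 + 15 + 15 + 10 + 10 + 5 + 5 = 325 s.
Lower bound: ⌈325/55⌉ = 6 commercial breaks.
Also, 7 ad spots each exceed 55/2 s, and no two of those can share a break, so at least 7 commercial breaks are needed.
A packing using 7 commercial breaks:
  break 1: 45 + 10 = 55
  break 2: 45 + 10 = 55
  break 3: 40 + 15 = 55
  break 4: 40 + 15 = 55
  break 5: 35 + 5 + 5 = 45
  break 6: 30 = 30
  break 7: 30 = 30
This matches the lower bound, so 7 is optimal.

7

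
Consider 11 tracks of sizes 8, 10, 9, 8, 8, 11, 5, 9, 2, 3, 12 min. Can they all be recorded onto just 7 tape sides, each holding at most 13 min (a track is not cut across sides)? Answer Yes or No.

Total = 85 min; ⌈85/13⌉ = 7.
8 tracks each exceed half the capacity and cannot share a side, forcing at least 8 tape sides.
At least 8 tape sides are required, but only 7 are allowed.

No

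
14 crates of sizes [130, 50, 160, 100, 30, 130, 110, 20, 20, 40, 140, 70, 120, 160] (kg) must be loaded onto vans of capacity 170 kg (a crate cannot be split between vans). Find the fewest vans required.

8

Total = 160 + 160 + 140 + 130 + 130 + 120 + 110 + 100 + 70 + 50 + 40 + 30 + 20 + 20 = 1280 kg.
Lower bound: ⌈1280/170⌉ = 8 vans.
A packing using 8 vans:
  van 1: 160 = 160
  van 2: 160 = 160
  van 3: 140 + 30 = 170
  van 4: 130 + 40 = 170
  van 5: 130 + 20 + 20 = 170
  van 6: 120 + 50 = 170
  van 7: 110 = 110
  van 8: 100 + 70 = 170
This matches the lower bound, so 8 is optimal.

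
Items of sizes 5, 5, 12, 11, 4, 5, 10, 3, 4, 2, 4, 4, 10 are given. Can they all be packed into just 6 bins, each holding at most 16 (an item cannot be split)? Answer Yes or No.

Yes

A valid assignment using 5 bins:
  bin 1: 12 + 4 = 16
  bin 2: 11 + 5 = 16
  bin 3: 10 + 5 = 15
  bin 4: 10 + 4 + 2 = 16
  bin 5: 5 + 4 + 4 + 3 = 16
That uses only 5 ≤ 6, so 6 bins are enough.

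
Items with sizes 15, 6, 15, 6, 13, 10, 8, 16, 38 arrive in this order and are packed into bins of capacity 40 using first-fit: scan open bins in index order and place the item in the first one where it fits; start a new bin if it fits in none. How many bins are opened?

4

  15 → bin 1 (new)  [load 15/40]
  6 → bin 1  [load 21/40]
  15 → bin 1  [load 36/40]
  6 → bin 2 (new)  [load 6/40]
  13 → bin 2  [load 19/40]
  10 → bin 2  [load 29/40]
  8 → bin 2  [load 37/40]
  16 → bin 3 (new)  [load 16/40]
  38 → bin 4 (new)  [load 38/40]
4 bins opened.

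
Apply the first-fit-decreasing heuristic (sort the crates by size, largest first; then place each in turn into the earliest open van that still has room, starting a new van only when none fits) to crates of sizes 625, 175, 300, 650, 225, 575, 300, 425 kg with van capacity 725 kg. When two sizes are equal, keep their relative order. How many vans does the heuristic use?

5

Sorted descending: 650, 625, 575, 425, 300, 300, 225, 175.
  650 → van 1 (new)  [load 650/725]
  625 → van 2 (new)  [load 625/725]
  575 → van 3 (new)  [load 575/725]
  425 → van 4 (new)  [load 425/725]
  300 → van 4  [load 725/725]
  300 → van 5 (new)  [load 300/725]
  225 → van 5  [load 525/725]
  175 → van 5  [load 700/725]
5 vans opened.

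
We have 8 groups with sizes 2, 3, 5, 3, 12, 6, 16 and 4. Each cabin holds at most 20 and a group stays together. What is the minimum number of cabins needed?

Total = 16 + 12 + 6 + 5 + 4 + 3 + 3 + 2 = 51.
Lower bound: ⌈51/20⌉ = 3 cabins.
A packing using 3 cabins:
  cabin 1: 16 + 4 = 20
  cabin 2: 12 + 6 + 2 = 20
  cabin 3: 5 + 3 + 3 = 11
This matches the lower bound, so 3 is optimal.

3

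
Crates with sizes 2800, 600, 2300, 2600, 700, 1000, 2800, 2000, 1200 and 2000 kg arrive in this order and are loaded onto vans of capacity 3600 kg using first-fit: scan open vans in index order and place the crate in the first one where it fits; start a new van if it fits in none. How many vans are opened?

  2800 → van 1 (new)  [load 2800/3600]
  600 → van 1  [load 3400/3600]
  2300 → van 2 (new)  [load 2300/3600]
  2600 → van 3 (new)  [load 2600/3600]
  700 → van 2  [load 3000/3600]
  1000 → van 3  [load 3600/3600]
  2800 → van 4 (new)  [load 2800/3600]
  2000 → van 5 (new)  [load 2000/3600]
  1200 → van 5  [load 3200/3600]
  2000 → van 6 (new)  [load 2000/3600]
6 vans opened.

6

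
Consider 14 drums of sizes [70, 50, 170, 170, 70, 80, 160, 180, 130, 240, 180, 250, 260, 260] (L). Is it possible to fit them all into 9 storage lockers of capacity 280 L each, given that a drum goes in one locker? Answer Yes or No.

No

Total = 2270 L; ⌈2270/280⌉ = 9.
The bound of 9 does not rule out 9, but exhaustive search shows no assignment into 9 storage lockers of capacity 280 L exists — the minimum is 10.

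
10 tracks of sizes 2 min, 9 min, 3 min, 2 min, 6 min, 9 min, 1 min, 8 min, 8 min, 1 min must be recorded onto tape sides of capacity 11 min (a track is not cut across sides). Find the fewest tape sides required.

5

Total = 9 + 9 + 8 + 8 + 6 + 3 + 2 + 2 + 1 + 1 = 49 min.
Lower bound: ⌈49/11⌉ = 5 tape sides.
A packing using 5 tape sides:
  side 1: 9 + 2 = 11
  side 2: 9 + 2 = 11
  side 3: 8 + 3 = 11
  side 4: 8 + 1 + 1 = 10
  side 5: 6 = 6
This matches the lower bound, so 5 is optimal.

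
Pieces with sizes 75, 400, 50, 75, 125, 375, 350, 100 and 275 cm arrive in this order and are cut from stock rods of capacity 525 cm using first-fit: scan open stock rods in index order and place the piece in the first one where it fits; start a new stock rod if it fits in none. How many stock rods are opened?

  75 → stock rod 1 (new)  [load 75/525]
  400 → stock rod 1  [load 475/525]
  50 → stock rod 1  [load 525/525]
  75 → stock rod 2 (new)  [load 75/525]
  125 → stock rod 2  [load 200/525]
  375 → stock rod 3 (new)  [load 375/525]
  350 → stock rod 4 (new)  [load 350/525]
  100 → stock rod 2  [load 300/525]
  275 → stock rod 5 (new)  [load 275/525]
5 stock rods opened.

5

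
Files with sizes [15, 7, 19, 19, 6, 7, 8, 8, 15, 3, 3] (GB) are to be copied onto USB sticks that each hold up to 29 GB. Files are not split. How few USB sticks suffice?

4

Total = 19 + 19 + 15 + 15 + 8 + 8 + 7 + 7 + 6 + 3 + 3 = 110 GB.
Lower bound: ⌈110/29⌉ = 4 USB sticks.
A packing using 4 USB sticks:
  USB stick 1: 19 + 8 = 27
  USB stick 2: 19 + 8 = 27
  USB stick 3: 15 + 7 + 7 = 29
  USB stick 4: 15 + 6 + 3 + 3 = 27
This matches the lower bound, so 4 is optimal.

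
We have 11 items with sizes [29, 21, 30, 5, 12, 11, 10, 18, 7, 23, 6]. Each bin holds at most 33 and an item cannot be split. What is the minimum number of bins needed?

Total = 30 + 29 + 23 + 21 + 18 + 12 + 11 + 10 + 7 + 6 + 5 = 172.
Lower bound: ⌈172/33⌉ = 6 bins.
A packing using 6 bins:
  bin 1: 30 = 30
  bin 2: 29 = 29
  bin 3: 23 + 10 = 33
  bin 4: 21 + 12 = 33
  bin 5: 18 + 11 = 29
  bin 6: 7 + 6 + 5 = 18
This matches the lower bound, so 6 is optimal.

6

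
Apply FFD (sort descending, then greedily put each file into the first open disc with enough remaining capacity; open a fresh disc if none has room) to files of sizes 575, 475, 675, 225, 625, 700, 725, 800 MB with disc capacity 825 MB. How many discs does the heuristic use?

Sorted descending: 800, 725, 700, 675, 625, 575, 475, 225.
  800 → disc 1 (new)  [load 800/825]
  725 → disc 2 (new)  [load 725/825]
  700 → disc 3 (new)  [load 700/825]
  675 → disc 4 (new)  [load 675/825]
  625 → disc 5 (new)  [load 625/825]
  575 → disc 6 (new)  [load 575/825]
  475 → disc 7 (new)  [load 475/825]
  225 → disc 6  [load 800/825]
7 discs opened.

7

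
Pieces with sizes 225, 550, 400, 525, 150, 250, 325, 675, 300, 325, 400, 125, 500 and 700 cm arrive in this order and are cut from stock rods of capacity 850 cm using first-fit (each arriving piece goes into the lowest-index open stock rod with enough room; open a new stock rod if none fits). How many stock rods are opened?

8

  225 → stock rod 1 (new)  [load 225/850]
  550 → stock rod 1  [load 775/850]
  400 → stock rod 2 (new)  [load 400/850]
  525 → stock rod 3 (new)  [load 525/850]
  150 → stock rod 2  [load 550/850]
  250 → stock rod 2  [load 800/850]
  325 → stock rod 3  [load 850/850]
  675 → stock rod 4 (new)  [load 675/850]
  300 → stock rod 5 (new)  [load 300/850]
  325 → stock rod 5  [load 625/850]
  400 → stock rod 6 (new)  [load 400/850]
  125 → stock rod 4  [load 800/850]
  500 → stock rod 7 (new)  [load 500/850]
  700 → stock rod 8 (new)  [load 700/850]
8 stock rods opened.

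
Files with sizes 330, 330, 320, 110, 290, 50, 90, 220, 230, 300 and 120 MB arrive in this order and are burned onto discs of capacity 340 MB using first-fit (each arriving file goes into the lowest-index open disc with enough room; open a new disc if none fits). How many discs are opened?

8

  330 → disc 1 (new)  [load 330/340]
  330 → disc 2 (new)  [load 330/340]
  320 → disc 3 (new)  [load 320/340]
  110 → disc 4 (new)  [load 110/340]
  290 → disc 5 (new)  [load 290/340]
  50 → disc 4  [load 160/340]
  90 → disc 4  [load 250/340]
  220 → disc 6 (new)  [load 220/340]
  230 → disc 7 (new)  [load 230/340]
  300 → disc 8 (new)  [load 300/340]
  120 → disc 6  [load 340/340]
8 discs opened.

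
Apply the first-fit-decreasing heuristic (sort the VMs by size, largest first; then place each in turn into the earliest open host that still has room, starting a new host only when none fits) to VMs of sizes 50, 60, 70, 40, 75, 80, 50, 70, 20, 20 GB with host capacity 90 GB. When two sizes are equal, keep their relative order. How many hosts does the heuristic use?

7

Sorted descending: 80, 75, 70, 70, 60, 50, 50, 40, 20, 20.
  80 → host 1 (new)  [load 80/90]
  75 → host 2 (new)  [load 75/90]
  70 → host 3 (new)  [load 70/90]
  70 → host 4 (new)  [load 70/90]
  60 → host 5 (new)  [load 60/90]
  50 → host 6 (new)  [load 50/90]
  50 → host 7 (new)  [load 50/90]
  40 → host 6  [load 90/90]
  20 → host 3  [load 90/90]
  20 → host 4  [load 90/90]
7 hosts opened.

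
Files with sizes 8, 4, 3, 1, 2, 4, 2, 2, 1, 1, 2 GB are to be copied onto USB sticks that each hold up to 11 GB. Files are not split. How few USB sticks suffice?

3

Total = 8 + 4 + 4 + 3 + 2 + 2 + 2 + 2 + 1 + 1 + 1 = 30 GB.
Lower bound: ⌈30/11⌉ = 3 USB sticks.
A packing using 3 USB sticks:
  USB stick 1: 8 + 3 = 11
  USB stick 2: 4 + 4 + 2 + 1 = 11
  USB stick 3: 2 + 2 + 2 + 1 + 1 = 8
This matches the lower bound, so 3 is optimal.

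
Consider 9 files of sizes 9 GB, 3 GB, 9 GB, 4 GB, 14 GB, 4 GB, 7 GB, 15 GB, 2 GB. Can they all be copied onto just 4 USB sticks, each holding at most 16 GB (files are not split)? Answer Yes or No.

Total = 67 GB; ⌈67/16⌉ = 5.
At least 5 USB sticks are required, but only 4 are allowed.

No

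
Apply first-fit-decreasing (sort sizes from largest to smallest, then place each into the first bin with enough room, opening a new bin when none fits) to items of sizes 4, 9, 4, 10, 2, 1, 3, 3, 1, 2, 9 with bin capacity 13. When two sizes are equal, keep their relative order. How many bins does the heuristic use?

Sorted descending: 10, 9, 9, 4, 4, 3, 3, 2, 2, 1, 1.
  10 → bin 1 (new)  [load 10/13]
  9 → bin 2 (new)  [load 9/13]
  9 → bin 3 (new)  [load 9/13]
  4 → bin 2  [load 13/13]
  4 → bin 3  [load 13/13]
  3 → bin 1  [load 13/13]
  3 → bin 4 (new)  [load 3/13]
  2 → bin 4  [load 5/13]
  2 → bin 4  [load 7/13]
  1 → bin 4  [load 8/13]
  1 → bin 4  [load 9/13]
4 bins opened.

4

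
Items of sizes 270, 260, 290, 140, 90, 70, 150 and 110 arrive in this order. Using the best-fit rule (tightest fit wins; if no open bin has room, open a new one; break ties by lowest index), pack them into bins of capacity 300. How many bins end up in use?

5

  270 → bin 1 (new)  [load 270/300]
  260 → bin 2 (new)  [load 260/300]
  290 → bin 3 (new)  [load 290/300]
  140 → bin 4 (new)  [load 140/300]
  90 → bin 4  [load 230/300]
  70 → bin 4  [load 300/300]
  150 → bin 5 (new)  [load 150/300]
  110 → bin 5  [load 260/300]
5 bins opened.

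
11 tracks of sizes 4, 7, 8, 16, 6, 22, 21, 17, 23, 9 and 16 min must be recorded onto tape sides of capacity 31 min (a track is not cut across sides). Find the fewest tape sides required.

Total = 23 + 22 + 21 + 17 + 16 + 16 + 9 + 8 + 7 + 6 + 4 = 149 min.
Lower bound: ⌈149/31⌉ = 5 tape sides.
Also, 6 tracks each exceed 31/2 min, and no two of those can share a side, so at least 6 tape sides are needed.
A packing using 6 tape sides:
  side 1: 23 + 8 = 31
  side 2: 22 + 9 = 31
  side 3: 21 + 7 = 28
  side 4: 17 + 6 + 4 = 27
  side 5: 16 = 16
  side 6: 16 = 16
This matches the lower bound, so 6 is optimal.

6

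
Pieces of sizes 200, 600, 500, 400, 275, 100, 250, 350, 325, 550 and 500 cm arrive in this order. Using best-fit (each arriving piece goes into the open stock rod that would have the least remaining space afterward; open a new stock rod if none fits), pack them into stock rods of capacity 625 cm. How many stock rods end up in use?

8

  200 → stock rod 1 (new)  [load 200/625]
  600 → stock rod 2 (new)  [load 600/625]
  500 → stock rod 3 (new)  [load 500/625]
  400 → stock rod 1  [load 600/625]
  275 → stock rod 4 (new)  [load 275/625]
  100 → stock rod 3  [load 600/625]
  250 → stock rod 4  [load 525/625]
  350 → stock rod 5 (new)  [load 350/625]
  325 → stock rod 6 (new)  [load 325/625]
  550 → stock rod 7 (new)  [load 550/625]
  500 → stock rod 8 (new)  [load 500/625]
8 stock rods opened.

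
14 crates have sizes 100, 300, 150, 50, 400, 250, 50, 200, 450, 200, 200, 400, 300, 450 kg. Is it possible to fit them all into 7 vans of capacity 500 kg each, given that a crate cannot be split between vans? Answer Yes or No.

No

Total = 3500 kg; ⌈3500/500⌉ = 7.
The bound of 7 does not rule out 7, but exhaustive search shows no assignment into 7 vans of capacity 500 kg exists — the minimum is 8.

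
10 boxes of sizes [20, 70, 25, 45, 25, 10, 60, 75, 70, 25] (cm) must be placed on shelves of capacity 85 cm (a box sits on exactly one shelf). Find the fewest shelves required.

Total = 75 + 70 + 70 + 60 + 45 + 25 + 25 + 25 + 20 + 10 = 425 cm.
Lower bound: ⌈425/85⌉ = 5 shelves.
A packing using 6 shelves:
  shelf 1: 75 + 10 = 85
  shelf 2: 70 = 70
  shelf 3: 70 = 70
  shelf 4: 60 + 25 = 85
  shelf 5: 45 + 25 = 70
  shelf 6: 25 + 20 = 45
No arrangement into 5 shelves stays within capacity, so 6 is optimal.

6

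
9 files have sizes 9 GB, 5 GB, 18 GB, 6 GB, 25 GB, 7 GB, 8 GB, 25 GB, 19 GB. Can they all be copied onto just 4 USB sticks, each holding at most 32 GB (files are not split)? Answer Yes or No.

Yes

A valid assignment using 4 USB sticks:
  USB stick 1: 25 + 7 = 32
  USB stick 2: 25 + 6 = 31
  USB stick 3: 19 + 9 = 28
  USB stick 4: 18 + 8 + 5 = 31
Every load is within 32 GB, so 4 USB sticks suffice.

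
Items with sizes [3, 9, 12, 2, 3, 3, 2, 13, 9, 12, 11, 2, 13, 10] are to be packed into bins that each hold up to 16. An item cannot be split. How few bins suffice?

Total = 13 + 13 + 12 + 12 + 11 + 10 + 9 + 9 + 3 + 3 + 3 + 2 + 2 + 2 = 104.
Lower bound: ⌈104/16⌉ = 7 bins.
Also, 8 items each exceed 8, and no two of those can share a bin, so at least 8 bins are needed.
A packing using 8 bins:
  bin 1: 13 + 3 = 16
  bin 2: 13 + 3 = 16
  bin 3: 12 + 3 = 15
  bin 4: 12 + 2 + 2 = 16
  bin 5: 11 + 2 = 13
  bin 6: 10 = 10
  bin 7: 9 = 9
  bin 8: 9 = 9
This matches the lower bound, so 8 is optimal.

8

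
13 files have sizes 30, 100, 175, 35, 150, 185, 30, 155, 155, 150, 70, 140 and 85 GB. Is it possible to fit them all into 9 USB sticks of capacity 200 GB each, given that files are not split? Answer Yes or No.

Yes

A valid assignment using 9 USB sticks:
  USB stick 1: 185 = 185
  USB stick 2: 175 = 175
  USB stick 3: 155 + 35 = 190
  USB stick 4: 155 + 30 = 185
  USB stick 5: 150 + 30 = 180
  USB stick 6: 150 = 150
  USB stick 7: 140 = 140
  USB stick 8: 100 + 85 = 185
  USB stick 9: 70 = 70
Every load is within 200 GB, so 9 USB sticks suffice.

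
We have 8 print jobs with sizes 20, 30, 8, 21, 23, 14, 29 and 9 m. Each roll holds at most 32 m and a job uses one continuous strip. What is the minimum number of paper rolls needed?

Total = 30 + 29 + 23 + 21 + 20 + 14 + 9 + 8 = 154 m.
Lower bound: ⌈154/32⌉ = 5 paper rolls.
A packing using 6 paper rolls:
  roll 1: 30 = 30
  roll 2: 29 = 29
  roll 3: 23 + 9 = 32
  roll 4: 21 + 8 = 29
  roll 5: 20 = 20
  roll 6: 14 = 14
No arrangement into 5 paper rolls stays within capacity, so 6 is optimal.

6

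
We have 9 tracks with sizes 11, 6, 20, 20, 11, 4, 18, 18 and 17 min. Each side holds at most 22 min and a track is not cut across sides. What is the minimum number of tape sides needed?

Total = 20 + 20 + 18 + 18 + 17 + 11 + 11 + 6 + 4 = 125 min.
Lower bound: ⌈125/22⌉ = 6 tape sides.
A packing using 7 tape sides:
  side 1: 20 = 20
  side 2: 20 = 20
  side 3: 18 + 4 = 22
  side 4: 18 = 18
  side 5: 17 = 17
  side 6: 11 + 11 = 22
  side 7: 6 = 6
No arrangement into 6 tape sides stays within capacity, so 7 is optimal.

7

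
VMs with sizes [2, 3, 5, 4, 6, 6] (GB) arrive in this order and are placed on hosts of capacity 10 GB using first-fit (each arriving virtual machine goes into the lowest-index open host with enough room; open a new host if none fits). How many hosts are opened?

  2 → host 1 (new)  [load 2/10]
  3 → host 1  [load 5/10]
  5 → host 1  [load 10/10]
  4 → host 2 (new)  [load 4/10]
  6 → host 2  [load 10/10]
  6 → host 3 (new)  [load 6/10]
3 hosts opened.

3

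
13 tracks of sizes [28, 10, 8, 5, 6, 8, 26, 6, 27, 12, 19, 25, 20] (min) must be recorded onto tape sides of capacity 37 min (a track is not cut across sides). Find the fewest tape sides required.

6

Total = 28 + 27 + 26 + 25 + 20 + 19 + 12 + 10 + 8 + 8 + 6 + 6 + 5 = 200 min.
Lower bound: ⌈200/37⌉ = 6 tape sides.
A packing using 6 tape sides:
  side 1: 28 + 8 = 36
  side 2: 27 + 10 = 37
  side 3: 26 + 8 = 34
  side 4: 25 + 12 = 37
  side 5: 20 + 6 + 6 + 5 = 37
  side 6: 19 = 19
This matches the lower bound, so 6 is optimal.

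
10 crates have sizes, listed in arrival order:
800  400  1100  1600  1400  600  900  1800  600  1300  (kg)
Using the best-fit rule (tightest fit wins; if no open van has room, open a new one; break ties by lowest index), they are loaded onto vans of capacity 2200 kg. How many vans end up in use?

  800 → van 1 (new)  [load 800/2200]
  400 → van 1  [load 1200/2200]
  1100 → van 2 (new)  [load 1100/2200]
  1600 → van 3 (new)  [load 1600/2200]
  1400 → van 4 (new)  [load 1400/2200]
  600 → van 3  [load 2200/2200]
  900 → van 1  [load 2100/2200]
  1800 → van 5 (new)  [load 1800/2200]
  600 → van 4  [load 2000/2200]
  1300 → van 6 (new)  [load 1300/2200]
6 vans opened.

6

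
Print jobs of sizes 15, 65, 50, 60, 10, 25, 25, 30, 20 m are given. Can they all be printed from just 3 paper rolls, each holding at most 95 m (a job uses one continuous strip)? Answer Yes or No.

No

Total = 300 m; ⌈300/95⌉ = 4.
At least 4 paper rolls are required, but only 3 are allowed.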